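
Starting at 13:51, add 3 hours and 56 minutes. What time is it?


Start: 831 minutes from midnight
Add: 236 minutes
Total: 1067 minutes
Hours: 1067 ÷ 60 = 17 remainder 47

17:47


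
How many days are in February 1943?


28 days

Month: February (month 2)
February: 28 or 29 (leap year)
1943 leap year? No


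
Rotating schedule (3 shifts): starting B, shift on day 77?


Shifts: A, B, C
Start: B (index 1)
Day 77: (1 + 77 - 1) mod 3
= 77 mod 3
= 2
Index 2 → shift C

Shift C


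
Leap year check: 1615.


Rules: divisible by 4 AND (not by 100 OR by 400)
1615 ÷ 4 = 403 remainder 3 → not divisible by 4
Not divisible by 4 → not a leap year

No


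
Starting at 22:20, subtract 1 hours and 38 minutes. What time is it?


Start: 1340 minutes from midnight
Subtract: 98 minutes
Remaining: 1340 - 98 = 1242
Hours: 20, Minutes: 42

20:42


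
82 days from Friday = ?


Start: Friday (index 4)
(4 + 82) mod 7
= 86 mod 7
= 2
Index 2 → Wednesday

Wednesday


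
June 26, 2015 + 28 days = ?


Start: June 26, 2015
Add 28 days
June 26 → July 1: 30 - 26 + 1 = 5 days (28 - 5 = 23 left)
July 1 + 23 = July 24, 2015

July 24, 2015


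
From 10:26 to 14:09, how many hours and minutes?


3h 43m

End time in minutes: 14×60 + 9 = 849
Start time in minutes: 10×60 + 26 = 626
Difference = 849 - 626 = 223 minutes
= 3 hours 43 minutes


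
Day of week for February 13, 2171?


Zeller's congruence:
q=13, m=14, k=70, j=21
h = (13 + ⌊13×15/5⌋ + 70 + ⌊70/4⌋ + ⌊21/4⌋ - 2×21) mod 7
= (13 + 39 + 70 + 17 + 5 - 42) mod 7
= 102 mod 7 = 4
h=4 → Wednesday

Wednesday


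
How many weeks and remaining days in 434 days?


Weeks: 434 ÷ 7 = 62 remainder 0

62 weeks 0 days


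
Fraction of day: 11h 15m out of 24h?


0.4688 (46.88%)

Total minutes: 11×60 + 15 = 675
Day = 24×60 = 1440 minutes
Fraction = 675/1440 ≈ 0.4688
As a percentage: 675/1440 × 100 ≈ 46.88%


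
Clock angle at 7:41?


15.5°

Hour hand = 7×30 + 41×0.5 = 230.5°
Minute hand = 41×6 = 246°
Difference = |230.5 - 246| = 15.5°


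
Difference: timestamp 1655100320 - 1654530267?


570053 seconds (158.3 hours / 6.60 days)

Difference = 1655100320 - 1654530267 = 570053 seconds
In hours: 570053 / 3600 ≈ 158.3
In days: 570053 / 86400 ≈ 6.60


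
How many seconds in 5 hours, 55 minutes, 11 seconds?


Hours: 5 × 3600 = 18000
Minutes: 55 × 60 = 3300
Seconds: 11
Total = 18000 + 3300 + 11 = 21311

21311 seconds


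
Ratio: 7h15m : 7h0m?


29:28 (1.04)

Duration 1: 435 minutes
Duration 2: 420 minutes
Ratio = 435:420
GCD = 15
Simplified = 29:28
As a decimal: 29/28 ≈ 1.04


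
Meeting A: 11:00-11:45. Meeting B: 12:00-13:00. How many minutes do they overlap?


Meeting A: 660-705 (in minutes from midnight)
Meeting B: 720-780
Overlap start = max(660, 720) = 720
Overlap end = min(705, 780) = 705
Overlap = max(0, 705 - 720) = 0 min

0 minutes


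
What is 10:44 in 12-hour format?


10:44 AM

Hour: 10
10 < 12 → AM


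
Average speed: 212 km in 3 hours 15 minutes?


65.2 km/h

Distance: 212 km
Time: 3h 15m = 195 min = 195/60 = 13/4 hours
Speed = 212 ÷ (13/4) = 212 × 4 / 13 = 848/13 ≈ 65.2 km/h


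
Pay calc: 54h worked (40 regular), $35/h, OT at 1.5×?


$2135.00

Regular: 40h × $35 = $1400.00
Overtime: 54 - 40 = 14h
OT pay: 14h × $35 × 1.5 = $735.00
Total = $1400.00 + $735.00 = $2135.00


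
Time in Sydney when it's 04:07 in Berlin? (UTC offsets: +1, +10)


13:07

Time difference = UTC+10 - UTC+1 = +9 hours
New hour = (4 + 9) mod 24
= 13 mod 24 = 13
Minutes unchanged → 13:07


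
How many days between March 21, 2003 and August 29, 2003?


From March 21, 2003 to August 29, 2003
Rest of March 2003: 31 - 21 = 10
Full months: April 30, May 31, June 30, July 31
Days into August 2003: 29
Total = 10 + 30 + 31 + 30 + 31 + 29 = 161 days

161 days


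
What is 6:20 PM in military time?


18:20

Input: 6:20 PM
PM: 6 + 12 = 18


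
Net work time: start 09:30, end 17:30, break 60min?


Total time = (17×60+30) - (9×60+30)
= 1050 - 570 = 480 min
Minus break: 480 - 60 = 420 min
= 7h 0m

7h 0m (420 minutes)


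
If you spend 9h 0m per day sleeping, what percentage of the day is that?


37.5%

Time: 540 minutes
Day: 1440 minutes
Percentage = (540/1440) × 100 = 37.5%


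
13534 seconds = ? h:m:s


Hours: 13534 ÷ 3600 = 3 remainder 2734
Minutes: 2734 ÷ 60 = 45 remainder 34
Seconds: 34

3h 45m 34s


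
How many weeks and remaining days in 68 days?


9 weeks 5 days

Weeks: 68 ÷ 7 = 9 remainder 5


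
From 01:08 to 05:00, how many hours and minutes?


End time in minutes: 5×60 + 0 = 300
Start time in minutes: 1×60 + 8 = 68
Difference = 300 - 68 = 232 minutes
= 3 hours 52 minutes

3h 52m


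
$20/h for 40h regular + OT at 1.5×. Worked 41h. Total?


Regular: 40h × $20 = $800.00
Overtime: 41 - 40 = 1h
OT pay: 1h × $20 × 1.5 = $30.00
Total = $800.00 + $30.00 = $830.00

$830.00


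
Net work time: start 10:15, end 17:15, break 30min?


Total time = (17×60+15) - (10×60+15)
= 1035 - 615 = 420 min
Minus break: 420 - 30 = 390 min
= 6h 30m

6h 30m (390 minutes)


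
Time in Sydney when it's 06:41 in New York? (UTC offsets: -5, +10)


Time difference = UTC+10 - UTC-5 = +15 hours
New hour = (6 + 15) mod 24
= 21 mod 24 = 21
Minutes unchanged → 21:41

21:41


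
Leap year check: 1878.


Rules: divisible by 4 AND (not by 100 OR by 400)
1878 ÷ 4 = 469 remainder 2 → not divisible by 4
Not divisible by 4 → not a leap year

No


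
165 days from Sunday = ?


Thursday

Start: Sunday (index 6)
(6 + 165) mod 7
= 171 mod 7
= 3
Index 3 → Thursday


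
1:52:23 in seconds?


6743 seconds

Hours: 1 × 3600 = 3600
Minutes: 52 × 60 = 3120
Seconds: 23
Total = 3600 + 3120 + 23 = 6743


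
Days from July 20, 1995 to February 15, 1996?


From July 20, 1995 to February 15, 1996
Rest of July 1995: 31 - 20 = 11
Full months: August 31, September 30, October 31, November 30, December 31, January 31
Days into February 1996: 15
Total = 11 + 31 + 30 + 31 + 30 + 31 + 31 + 15 = 210 days

210 days


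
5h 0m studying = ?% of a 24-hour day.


Time: 300 minutes
Day: 1440 minutes
Percentage = (300/1440) × 100 ≈ 20.8%

20.8%


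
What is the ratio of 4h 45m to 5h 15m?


19:21 (0.90)

Duration 1: 285 minutes
Duration 2: 315 minutes
Ratio = 285:315
GCD = 15
Simplified = 19:21
As a decimal: 19/21 ≈ 0.90


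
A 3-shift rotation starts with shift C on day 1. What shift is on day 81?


Shift B

Shifts: A, B, C
Start: C (index 2)
Day 81: (2 + 81 - 1) mod 3
= 82 mod 3
= 1
Index 1 → shift B


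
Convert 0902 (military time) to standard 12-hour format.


Hour: 9
9 < 12 → AM

9:02 AM


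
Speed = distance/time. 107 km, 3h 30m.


30.6 km/h

Distance: 107 km
Time: 3h 30m = 210 min = 210/60 = 7/2 hours
Speed = 107 ÷ (7/2) = 107 × 2 / 7 = 214/7 ≈ 30.6 km/h


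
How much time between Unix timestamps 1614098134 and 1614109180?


11046 seconds (3.1 hours / 0.13 days)

Difference = 1614109180 - 1614098134 = 11046 seconds
In hours: 11046 / 3600 ≈ 3.1
In days: 11046 / 86400 ≈ 0.13


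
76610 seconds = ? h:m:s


21h 16m 50s

Hours: 76610 ÷ 3600 = 21 remainder 1010
Minutes: 1010 ÷ 60 = 16 remainder 50
Seconds: 50


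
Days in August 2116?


Month: August (month 8)
August has 31 days

31 days


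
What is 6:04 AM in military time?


06:04

Input: 6:04 AM
AM hour stays: 6


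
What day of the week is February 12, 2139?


Zeller's congruence:
q=12, m=14, k=38, j=21
h = (12 + ⌊13×15/5⌋ + 38 + ⌊38/4⌋ + ⌊21/4⌋ - 2×21) mod 7
= (12 + 39 + 38 + 9 + 5 - 42) mod 7
= 61 mod 7 = 5
h=5 → Thursday

Thursday


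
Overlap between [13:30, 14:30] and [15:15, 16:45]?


0 minutes

Meeting A: 810-870 (in minutes from midnight)
Meeting B: 915-1005
Overlap start = max(810, 915) = 915
Overlap end = min(870, 1005) = 870
Overlap = max(0, 870 - 915) = 0 min


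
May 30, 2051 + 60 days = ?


July 29, 2051

Start: May 30, 2051
Add 60 days
May 30 → June 1: 31 - 30 + 1 = 2 days (60 - 2 = 58 left)
June 1 → July 1: 30 - 1 + 1 = 30 days (58 - 30 = 28 left)
July 1 + 28 = July 29, 2051


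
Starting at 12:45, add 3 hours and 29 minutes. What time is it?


16:14

Start: 765 minutes from midnight
Add: 209 minutes
Total: 974 minutes
Hours: 974 ÷ 60 = 16 remainder 14


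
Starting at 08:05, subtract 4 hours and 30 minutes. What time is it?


03:35

Start: 485 minutes from midnight
Subtract: 270 minutes
Remaining: 485 - 270 = 215
Hours: 3, Minutes: 35


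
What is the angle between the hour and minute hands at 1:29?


129.5°

Hour hand = 1×30 + 29×0.5 = 44.5°
Minute hand = 29×6 = 174°
Difference = |44.5 - 174| = 129.5°


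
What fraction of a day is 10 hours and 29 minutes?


0.4368 (43.68%)

Total minutes: 10×60 + 29 = 629
Day = 24×60 = 1440 minutes
Fraction = 629/1440 ≈ 0.4368
As a percentage: 629/1440 × 100 ≈ 43.68%


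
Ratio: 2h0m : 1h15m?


Duration 1: 120 minutes
Duration 2: 75 minutes
Ratio = 120:75
GCD = 15
Simplified = 8:5
As a decimal: 8/5 = 1.60

8:5 (1.60)


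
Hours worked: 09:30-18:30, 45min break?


Total time = (18×60+30) - (9×60+30)
= 1110 - 570 = 540 min
Minus break: 540 - 45 = 495 min
= 8h 15m

8h 15m (495 minutes)


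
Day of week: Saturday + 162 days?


Sunday

Start: Saturday (index 5)
(5 + 162) mod 7
= 167 mod 7
= 6
Index 6 → Sunday


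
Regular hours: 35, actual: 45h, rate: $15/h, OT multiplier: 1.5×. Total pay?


$750.00

Regular: 35h × $15 = $525.00
Overtime: 45 - 35 = 10h
OT pay: 10h × $15 × 1.5 = $225.00
Total = $525.00 + $225.00 = $750.00


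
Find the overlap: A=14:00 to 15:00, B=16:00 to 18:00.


Meeting A: 840-900 (in minutes from midnight)
Meeting B: 960-1080
Overlap start = max(840, 960) = 960
Overlap end = min(900, 1080) = 900
Overlap = max(0, 900 - 960) = 0 min

0 minutes


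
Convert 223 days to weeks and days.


31 weeks 6 days

Weeks: 223 ÷ 7 = 31 remainder 6


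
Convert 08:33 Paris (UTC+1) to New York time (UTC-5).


02:33

Time difference = UTC-5 - UTC+1 = -6 hours
New hour = (8 -6) mod 24
= 2 mod 24 = 2
Minutes unchanged → 02:33


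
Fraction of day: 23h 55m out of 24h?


0.9965 (99.65%)

Total minutes: 23×60 + 55 = 1435
Day = 24×60 = 1440 minutes
Fraction = 1435/1440 ≈ 0.9965
As a percentage: 1435/1440 × 100 ≈ 99.65%


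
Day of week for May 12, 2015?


Zeller's congruence:
q=12, m=5, k=15, j=20
h = (12 + ⌊13×6/5⌋ + 15 + ⌊15/4⌋ + ⌊20/4⌋ - 2×20) mod 7
= (12 + 15 + 15 + 3 + 5 - 40) mod 7
= 10 mod 7 = 3
h=3 → Tuesday

Tuesday


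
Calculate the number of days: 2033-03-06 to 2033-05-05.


60 days

From March 6, 2033 to May 5, 2033
Rest of March 2033: 31 - 6 = 25
Full months: April 30
Days into May 2033: 5
Total = 25 + 30 + 5 = 60 days


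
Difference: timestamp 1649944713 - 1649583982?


Difference = 1649944713 - 1649583982 = 360731 seconds
In hours: 360731 / 3600 ≈ 100.2
In days: 360731 / 86400 ≈ 4.18

360731 seconds (100.2 hours / 4.18 days)


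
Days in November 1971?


Month: November (month 11)
November has 30 days

30 days


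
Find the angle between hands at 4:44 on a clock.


Hour hand = 4×30 + 44×0.5 = 142.0°
Minute hand = 44×6 = 264°
Difference = |142.0 - 264| = 122.0°

122.0°


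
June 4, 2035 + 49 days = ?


Start: June 4, 2035
Add 49 days
June 4 → July 1: 30 - 4 + 1 = 27 days (49 - 27 = 22 left)
July 1 + 22 = July 23, 2035

July 23, 2035


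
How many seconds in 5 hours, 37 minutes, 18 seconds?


Hours: 5 × 3600 = 18000
Minutes: 37 × 60 = 2220
Seconds: 18
Total = 18000 + 2220 + 18 = 20238

20238 seconds


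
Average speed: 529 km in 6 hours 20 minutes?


Distance: 529 km
Time: 6h 20m = 380 min = 380/60 = 19/3 hours
Speed = 529 ÷ (19/3) = 529 × 3 / 19 = 1587/19 ≈ 83.5 km/h

83.5 km/h


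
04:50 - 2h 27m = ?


Start: 290 minutes from midnight
Subtract: 147 minutes
Remaining: 290 - 147 = 143
Hours: 2, Minutes: 23

02:23


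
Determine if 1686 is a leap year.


Rules: divisible by 4 AND (not by 100 OR by 400)
1686 ÷ 4 = 421 remainder 2 → not divisible by 4
Not divisible by 4 → not a leap year

No


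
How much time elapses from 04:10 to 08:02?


End time in minutes: 8×60 + 2 = 482
Start time in minutes: 4×60 + 10 = 250
Difference = 482 - 250 = 232 minutes
= 3 hours 52 minutes

3h 52m


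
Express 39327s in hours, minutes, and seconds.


10h 55m 27s

Hours: 39327 ÷ 3600 = 10 remainder 3327
Minutes: 3327 ÷ 60 = 55 remainder 27
Seconds: 27


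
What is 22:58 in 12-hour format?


10:58 PM

Hour: 22
22 - 12 = 10 → PM


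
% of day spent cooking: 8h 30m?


Time: 510 minutes
Day: 1440 minutes
Percentage = (510/1440) × 100 ≈ 35.4%

35.4%


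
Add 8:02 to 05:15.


Start: 315 minutes from midnight
Add: 482 minutes
Total: 797 minutes
Hours: 797 ÷ 60 = 13 remainder 17

13:17


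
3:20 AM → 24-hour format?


Input: 3:20 AM
AM hour stays: 3

03:20


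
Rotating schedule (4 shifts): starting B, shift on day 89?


Shift B

Shifts: A, B, C, D
Start: B (index 1)
Day 89: (1 + 89 - 1) mod 4
= 89 mod 4
= 1
Index 1 → shift B


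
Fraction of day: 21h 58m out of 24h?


Total minutes: 21×60 + 58 = 1318
Day = 24×60 = 1440 minutes
Fraction = 1318/1440 ≈ 0.9153
As a percentage: 1318/1440 × 100 ≈ 91.53%

0.9153 (91.53%)


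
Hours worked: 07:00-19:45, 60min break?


11h 45m (705 minutes)

Total time = (19×60+45) - (7×60+0)
= 1185 - 420 = 765 min
Minus break: 765 - 60 = 705 min
= 11h 45m


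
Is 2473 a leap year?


No

Rules: divisible by 4 AND (not by 100 OR by 400)
2473 ÷ 4 = 618 remainder 1 → not divisible by 4
Not divisible by 4 → not a leap year


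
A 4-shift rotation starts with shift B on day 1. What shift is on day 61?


Shift B

Shifts: A, B, C, D
Start: B (index 1)
Day 61: (1 + 61 - 1) mod 4
= 61 mod 4
= 1
Index 1 → shift B


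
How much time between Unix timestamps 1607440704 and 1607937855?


497151 seconds (138.1 hours / 5.75 days)

Difference = 1607937855 - 1607440704 = 497151 seconds
In hours: 497151 / 3600 ≈ 138.1
In days: 497151 / 86400 ≈ 5.75


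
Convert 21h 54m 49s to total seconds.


78889 seconds

Hours: 21 × 3600 = 75600
Minutes: 54 × 60 = 3240
Seconds: 49
Total = 75600 + 3240 + 49 = 78889


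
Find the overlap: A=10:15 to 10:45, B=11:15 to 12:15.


Meeting A: 615-645 (in minutes from midnight)
Meeting B: 675-735
Overlap start = max(615, 675) = 675
Overlap end = min(645, 735) = 645
Overlap = max(0, 645 - 675) = 0 min

0 minutes


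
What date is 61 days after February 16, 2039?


April 18, 2039

Start: February 16, 2039
Add 61 days
February 16 → March 1: 28 - 16 + 1 = 13 days (61 - 13 = 48 left)
March 1 → April 1: 31 - 1 + 1 = 31 days (48 - 31 = 17 left)
April 1 + 17 = April 18, 2039


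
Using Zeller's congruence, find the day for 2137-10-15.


Tuesday

Zeller's congruence:
q=15, m=10, k=37, j=21
h = (15 + ⌊13×11/5⌋ + 37 + ⌊37/4⌋ + ⌊21/4⌋ - 2×21) mod 7
= (15 + 28 + 37 + 9 + 5 - 42) mod 7
= 52 mod 7 = 3
h=3 → Tuesday


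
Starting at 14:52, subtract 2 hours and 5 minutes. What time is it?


Start: 892 minutes from midnight
Subtract: 125 minutes
Remaining: 892 - 125 = 767
Hours: 12, Minutes: 47

12:47


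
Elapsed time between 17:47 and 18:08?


End time in minutes: 18×60 + 8 = 1088
Start time in minutes: 17×60 + 47 = 1067
Difference = 1088 - 1067 = 21 minutes
= 0 hours 21 minutes

0h 21m


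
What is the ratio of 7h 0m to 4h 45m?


Duration 1: 420 minutes
Duration 2: 285 minutes
Ratio = 420:285
GCD = 15
Simplified = 28:19
As a decimal: 28/19 ≈ 1.47

28:19 (1.47)


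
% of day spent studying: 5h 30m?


22.9%

Time: 330 minutes
Day: 1440 minutes
Percentage = (330/1440) × 100 ≈ 22.9%


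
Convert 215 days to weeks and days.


30 weeks 5 days

Weeks: 215 ÷ 7 = 30 remainder 5


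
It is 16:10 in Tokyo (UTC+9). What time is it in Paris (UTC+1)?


08:10

Time difference = UTC+1 - UTC+9 = -8 hours
New hour = (16 -8) mod 24
= 8 mod 24 = 8
Minutes unchanged → 08:10


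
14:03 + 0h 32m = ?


14:35

Start: 843 minutes from midnight
Add: 32 minutes
Total: 875 minutes
Hours: 875 ÷ 60 = 14 remainder 35


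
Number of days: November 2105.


30 days

Month: November (month 11)
November has 30 days


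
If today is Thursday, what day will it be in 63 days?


Start: Thursday (index 3)
(3 + 63) mod 7
= 66 mod 7
= 3
Index 3 → Thursday

Thursday


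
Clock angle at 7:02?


Hour hand = 7×30 + 2×0.5 = 211.0°
Minute hand = 2×6 = 12°
Difference = |211.0 - 12| = 199.0°
Since > 180°: 360 - 199.0 = 161.0°

161.0°


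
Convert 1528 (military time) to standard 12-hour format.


Hour: 15
15 - 12 = 3 → PM

3:28 PM


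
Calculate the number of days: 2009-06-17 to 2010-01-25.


222 days

From June 17, 2009 to January 25, 2010
Rest of June 2009: 30 - 17 = 13
Full months: July 31, August 31, September 30, October 31, November 30, December 31
Days into January 2010: 25
Total = 13 + 31 + 31 + 30 + 31 + 30 + 31 + 25 = 222 days


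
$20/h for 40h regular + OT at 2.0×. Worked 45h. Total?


Regular: 40h × $20 = $800.00
Overtime: 45 - 40 = 5h
OT pay: 5h × $20 × 2.0 = $200.00
Total = $800.00 + $200.00 = $1000.00

$1000.00


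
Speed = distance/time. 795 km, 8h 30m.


Distance: 795 km
Time: 8h 30m = 510 min = 510/60 = 17/2 hours
Speed = 795 ÷ (17/2) = 795 × 2 / 17 = 1590/17 ≈ 93.5 km/h

93.5 km/h


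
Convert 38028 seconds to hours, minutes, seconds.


Hours: 38028 ÷ 3600 = 10 remainder 2028
Minutes: 2028 ÷ 60 = 33 remainder 48
Seconds: 48

10h 33m 48s


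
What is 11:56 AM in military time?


Input: 11:56 AM
AM hour stays: 11

11:56


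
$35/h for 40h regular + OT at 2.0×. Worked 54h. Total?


Regular: 40h × $35 = $1400.00
Overtime: 54 - 40 = 14h
OT pay: 14h × $35 × 2.0 = $980.00
Total = $1400.00 + $980.00 = $2380.00

$2380.00


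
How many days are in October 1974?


Month: October (month 10)
October has 31 days

31 days


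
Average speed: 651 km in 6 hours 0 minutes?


Distance: 651 km
Time: 6 hours
Speed = 651 / 6 = 108.5 km/h

108.5 km/h


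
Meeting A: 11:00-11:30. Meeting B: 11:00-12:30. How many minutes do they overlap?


Meeting A: 660-690 (in minutes from midnight)
Meeting B: 660-750
Overlap start = max(660, 660) = 660
Overlap end = min(690, 750) = 690
Overlap = max(0, 690 - 660) = 30 min

30 minutes


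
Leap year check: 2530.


Rules: divisible by 4 AND (not by 100 OR by 400)
2530 ÷ 4 = 632 remainder 2 → not divisible by 4
Not divisible by 4 → not a leap year

No


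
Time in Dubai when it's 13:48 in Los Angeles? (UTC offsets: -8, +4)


01:48 (next day)

Time difference = UTC+4 - UTC-8 = +12 hours
New hour = (13 + 12) mod 24
= 25 mod 24 = 1
Minutes unchanged → 01:48; 25 ≥ 24 → next day


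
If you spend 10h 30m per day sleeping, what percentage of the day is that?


43.8%

Time: 630 minutes
Day: 1440 minutes
Percentage = (630/1440) × 100 ≈ 43.8%


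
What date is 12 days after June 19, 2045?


July 1, 2045

Start: June 19, 2045
Add 12 days
June 19 → July 1: 30 - 19 + 1 = 12 days (12 - 12 = 0 left)
Land exactly on July 1, 2045


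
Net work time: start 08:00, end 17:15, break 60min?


8h 15m (495 minutes)

Total time = (17×60+15) - (8×60+0)
= 1035 - 480 = 555 min
Minus break: 555 - 60 = 495 min
= 8h 15m


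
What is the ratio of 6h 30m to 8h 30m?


Duration 1: 390 minutes
Duration 2: 510 minutes
Ratio = 390:510
GCD = 30
Simplified = 13:17
As a decimal: 13/17 ≈ 0.76

13:17 (0.76)


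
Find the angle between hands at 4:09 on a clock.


Hour hand = 4×30 + 9×0.5 = 124.5°
Minute hand = 9×6 = 54°
Difference = |124.5 - 54| = 70.5°

70.5°


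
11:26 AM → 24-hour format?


11:26

Input: 11:26 AM
AM hour stays: 11


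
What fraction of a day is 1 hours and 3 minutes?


0.0438 (4.38%)

Total minutes: 1×60 + 3 = 63
Day = 24×60 = 1440 minutes
Fraction = 63/1440 ≈ 0.0438
As a percentage: 63/1440 × 100 ≈ 4.38%


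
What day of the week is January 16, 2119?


Zeller's congruence:
q=16, m=13, k=18, j=21
h = (16 + ⌊13×14/5⌋ + 18 + ⌊18/4⌋ + ⌊21/4⌋ - 2×21) mod 7
= (16 + 36 + 18 + 4 + 5 - 42) mod 7
= 37 mod 7 = 2
h=2 → Monday

Monday


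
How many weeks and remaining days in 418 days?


59 weeks 5 days

Weeks: 418 ÷ 7 = 59 remainder 5


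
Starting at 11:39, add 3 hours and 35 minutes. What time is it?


15:14

Start: 699 minutes from midnight
Add: 215 minutes
Total: 914 minutes
Hours: 914 ÷ 60 = 15 remainder 14


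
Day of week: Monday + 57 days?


Start: Monday (index 0)
(0 + 57) mod 7
= 57 mod 7
= 1
Index 1 → Tuesday

Tuesday


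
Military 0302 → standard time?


Hour: 3
3 < 12 → AM

3:02 AM


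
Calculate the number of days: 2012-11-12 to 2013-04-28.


167 days

From November 12, 2012 to April 28, 2013
Rest of November 2012: 30 - 12 = 18
Full months: December 31, January 31, February 2013 28, March 31
Days into April 2013: 28
Total = 18 + 31 + 31 + 28 + 31 + 28 = 167 days


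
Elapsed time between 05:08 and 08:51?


End time in minutes: 8×60 + 51 = 531
Start time in minutes: 5×60 + 8 = 308
Difference = 531 - 308 = 223 minutes
= 3 hours 43 minutes

3h 43m


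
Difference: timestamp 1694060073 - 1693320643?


Difference = 1694060073 - 1693320643 = 739430 seconds
In hours: 739430 / 3600 ≈ 205.4
In days: 739430 / 86400 ≈ 8.56

739430 seconds (205.4 hours / 8.56 days)


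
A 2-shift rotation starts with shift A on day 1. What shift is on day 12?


Shift B

Shifts: A, B
Start: A (index 0)
Day 12: (0 + 12 - 1) mod 2
= 11 mod 2
= 1
Index 1 → shift B


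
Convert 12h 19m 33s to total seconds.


44373 seconds

Hours: 12 × 3600 = 43200
Minutes: 19 × 60 = 1140
Seconds: 33
Total = 43200 + 1140 + 33 = 44373


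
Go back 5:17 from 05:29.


00:12

Start: 329 minutes from midnight
Subtract: 317 minutes
Remaining: 329 - 317 = 12
Hours: 0, Minutes: 12


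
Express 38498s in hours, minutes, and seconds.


10h 41m 38s

Hours: 38498 ÷ 3600 = 10 remainder 2498
Minutes: 2498 ÷ 60 = 41 remainder 38
Seconds: 38


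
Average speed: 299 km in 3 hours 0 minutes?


Distance: 299 km
Time: 3 hours
Speed = 299 / 3 ≈ 99.7 km/h

99.7 km/h


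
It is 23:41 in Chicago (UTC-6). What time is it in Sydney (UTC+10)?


15:41 (next day)

Time difference = UTC+10 - UTC-6 = +16 hours
New hour = (23 + 16) mod 24
= 39 mod 24 = 15
Minutes unchanged → 15:41; 39 ≥ 24 → next day


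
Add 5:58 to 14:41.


Start: 881 minutes from midnight
Add: 358 minutes
Total: 1239 minutes
Hours: 1239 ÷ 60 = 20 remainder 39

20:39


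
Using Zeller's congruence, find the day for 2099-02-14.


Zeller's congruence:
q=14, m=14, k=98, j=20
h = (14 + ⌊13×15/5⌋ + 98 + ⌊98/4⌋ + ⌊20/4⌋ - 2×20) mod 7
= (14 + 39 + 98 + 24 + 5 - 40) mod 7
= 140 mod 7 = 0
h=0 → Saturday

Saturday


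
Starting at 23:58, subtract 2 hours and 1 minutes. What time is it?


Start: 1438 minutes from midnight
Subtract: 121 minutes
Remaining: 1438 - 121 = 1317
Hours: 21, Minutes: 57

21:57


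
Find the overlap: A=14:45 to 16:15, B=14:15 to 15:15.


30 minutes

Meeting A: 885-975 (in minutes from midnight)
Meeting B: 855-915
Overlap start = max(885, 855) = 885
Overlap end = min(975, 915) = 915
Overlap = max(0, 915 - 885) = 30 min


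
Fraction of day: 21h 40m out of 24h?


0.9028 (90.28%)

Total minutes: 21×60 + 40 = 1300
Day = 24×60 = 1440 minutes
Fraction = 1300/1440 ≈ 0.9028
As a percentage: 1300/1440 × 100 ≈ 90.28%


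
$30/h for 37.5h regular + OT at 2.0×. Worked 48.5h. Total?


$1785.00

Regular: 37.5h × $30 = $1125.00
Overtime: 48.5 - 37.5 = 11.0h
OT pay: 11.0h × $30 × 2.0 = $660.00
Total = $1125.00 + $660.00 = $1785.00


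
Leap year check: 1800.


No

Rules: divisible by 4 AND (not by 100 OR by 400)
1800 ÷ 4 = 450 exactly → divisible by 4
1800 ÷ 100 = 18 exactly → divisible by 100
1800 ÷ 400 = 4 remainder 200 → not divisible by 400
Divisible by 100 but not by 400 → not a leap year


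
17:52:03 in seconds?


Hours: 17 × 3600 = 61200
Minutes: 52 × 60 = 3120
Seconds: 3
Total = 61200 + 3120 + 3 = 64323

64323 seconds


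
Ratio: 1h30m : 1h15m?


Duration 1: 90 minutes
Duration 2: 75 minutes
Ratio = 90:75
GCD = 15
Simplified = 6:5
As a decimal: 6/5 = 1.20

6:5 (1.20)


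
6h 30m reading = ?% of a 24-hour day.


Time: 390 minutes
Day: 1440 minutes
Percentage = (390/1440) × 100 ≈ 27.1%

27.1%


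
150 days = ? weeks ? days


Weeks: 150 ÷ 7 = 21 remainder 3

21 weeks 3 days


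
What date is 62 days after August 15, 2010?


October 16, 2010

Start: August 15, 2010
Add 62 days
August 15 → September 1: 31 - 15 + 1 = 17 days (62 - 17 = 45 left)
September 1 → October 1: 30 - 1 + 1 = 30 days (45 - 30 = 15 left)
October 1 + 15 = October 16, 2010


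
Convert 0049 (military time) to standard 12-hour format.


Hour: 0
0 → 12 AM (midnight)

12:49 AM


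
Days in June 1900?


Month: June (month 6)
June has 30 days

30 days


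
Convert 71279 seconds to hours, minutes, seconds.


19h 47m 59s

Hours: 71279 ÷ 3600 = 19 remainder 2879
Minutes: 2879 ÷ 60 = 47 remainder 59
Seconds: 59


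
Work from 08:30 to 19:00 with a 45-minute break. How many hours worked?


9h 45m (585 minutes)

Total time = (19×60+0) - (8×60+30)
= 1140 - 510 = 630 min
Minus break: 630 - 45 = 585 min
= 9h 45m


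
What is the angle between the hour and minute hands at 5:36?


48.0°

Hour hand = 5×30 + 36×0.5 = 168.0°
Minute hand = 36×6 = 216°
Difference = |168.0 - 216| = 48.0°


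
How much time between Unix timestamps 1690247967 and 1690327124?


79157 seconds (22.0 hours / 0.92 days)

Difference = 1690327124 - 1690247967 = 79157 seconds
In hours: 79157 / 3600 ≈ 22.0
In days: 79157 / 86400 ≈ 0.92


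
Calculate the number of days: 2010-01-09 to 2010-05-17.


128 days

From January 9, 2010 to May 17, 2010
Rest of January 2010: 31 - 9 = 22
Full months: February 2010 28, March 31, April 30
Days into May 2010: 17
Total = 22 + 28 + 31 + 30 + 17 = 128 days


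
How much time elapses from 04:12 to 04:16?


End time in minutes: 4×60 + 16 = 256
Start time in minutes: 4×60 + 12 = 252
Difference = 256 - 252 = 4 minutes
= 0 hours 4 minutes

0h 4m


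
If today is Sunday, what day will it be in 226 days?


Tuesday

Start: Sunday (index 6)
(6 + 226) mod 7
= 232 mod 7
= 1
Index 1 → Tuesday


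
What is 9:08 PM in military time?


Input: 9:08 PM
PM: 9 + 12 = 21

21:08


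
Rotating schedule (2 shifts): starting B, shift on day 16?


Shifts: A, B
Start: B (index 1)
Day 16: (1 + 16 - 1) mod 2
= 16 mod 2
= 0
Index 0 → shift A

Shift A


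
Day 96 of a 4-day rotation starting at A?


Shifts: A, B, C, D
Start: A (index 0)
Day 96: (0 + 96 - 1) mod 4
= 95 mod 4
= 3
Index 3 → shift D

Shift D


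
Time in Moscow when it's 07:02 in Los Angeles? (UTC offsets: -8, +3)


18:02

Time difference = UTC+3 - UTC-8 = +11 hours
New hour = (7 + 11) mod 24
= 18 mod 24 = 18
Minutes unchanged → 18:02


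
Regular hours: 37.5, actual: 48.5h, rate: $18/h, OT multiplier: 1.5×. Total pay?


$972.00

Regular: 37.5h × $18 = $675.00
Overtime: 48.5 - 37.5 = 11.0h
OT pay: 11.0h × $18 × 1.5 = $297.00
Total = $675.00 + $297.00 = $972.00


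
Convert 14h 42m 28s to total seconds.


Hours: 14 × 3600 = 50400
Minutes: 42 × 60 = 2520
Seconds: 28
Total = 50400 + 2520 + 28 = 52948

52948 seconds


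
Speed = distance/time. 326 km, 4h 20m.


75.2 km/h

Distance: 326 km
Time: 4h 20m = 260 min = 260/60 = 13/3 hours
Speed = 326 ÷ (13/3) = 326 × 3 / 13 = 978/13 ≈ 75.2 km/h


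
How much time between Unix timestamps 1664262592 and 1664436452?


Difference = 1664436452 - 1664262592 = 173860 seconds
In hours: 173860 / 3600 ≈ 48.3
In days: 173860 / 86400 ≈ 2.01

173860 seconds (48.3 hours / 2.01 days)


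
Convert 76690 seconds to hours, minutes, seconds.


Hours: 76690 ÷ 3600 = 21 remainder 1090
Minutes: 1090 ÷ 60 = 18 remainder 10
Seconds: 10

21h 18m 10s


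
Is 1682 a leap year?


No

Rules: divisible by 4 AND (not by 100 OR by 400)
1682 ÷ 4 = 420 remainder 2 → not divisible by 4
Not divisible by 4 → not a leap year


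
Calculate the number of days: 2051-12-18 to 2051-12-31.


13 days

From December 18, 2051 to December 31, 2051
Same month: 31 - 18 = 13 days


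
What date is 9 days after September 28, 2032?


October 7, 2032

Start: September 28, 2032
Add 9 days
September 28 → October 1: 30 - 28 + 1 = 3 days (9 - 3 = 6 left)
October 1 + 6 = October 7, 2032


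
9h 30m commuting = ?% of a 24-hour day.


39.6%

Time: 570 minutes
Day: 1440 minutes
Percentage = (570/1440) × 100 ≈ 39.6%


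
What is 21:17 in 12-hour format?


9:17 PM

Hour: 21
21 - 12 = 9 → PM


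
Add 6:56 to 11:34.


18:30

Start: 694 minutes from midnight
Add: 416 minutes
Total: 1110 minutes
Hours: 1110 ÷ 60 = 18 remainder 30


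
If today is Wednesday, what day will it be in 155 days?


Start: Wednesday (index 2)
(2 + 155) mod 7
= 157 mod 7
= 3
Index 3 → Thursday

Thursday


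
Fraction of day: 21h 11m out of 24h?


0.8826 (88.26%)

Total minutes: 21×60 + 11 = 1271
Day = 24×60 = 1440 minutes
Fraction = 1271/1440 ≈ 0.8826
As a percentage: 1271/1440 × 100 ≈ 88.26%


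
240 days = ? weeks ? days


34 weeks 2 days

Weeks: 240 ÷ 7 = 34 remainder 2


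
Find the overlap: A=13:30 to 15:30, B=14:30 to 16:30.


Meeting A: 810-930 (in minutes from midnight)
Meeting B: 870-990
Overlap start = max(810, 870) = 870
Overlap end = min(930, 990) = 930
Overlap = max(0, 930 - 870) = 60 min

60 minutes


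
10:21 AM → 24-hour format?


Input: 10:21 AM
AM hour stays: 10

10:21


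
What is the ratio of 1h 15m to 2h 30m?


Duration 1: 75 minutes
Duration 2: 150 minutes
Ratio = 75:150
GCD = 75
Simplified = 1:2
As a decimal: 1/2 = 0.50

1:2 (0.50)


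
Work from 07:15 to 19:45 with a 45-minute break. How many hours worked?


11h 45m (705 minutes)

Total time = (19×60+45) - (7×60+15)
= 1185 - 435 = 750 min
Minus break: 750 - 45 = 705 min
= 11h 45m


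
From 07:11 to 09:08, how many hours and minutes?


End time in minutes: 9×60 + 8 = 548
Start time in minutes: 7×60 + 11 = 431
Difference = 548 - 431 = 117 minutes
= 1 hours 57 minutes

1h 57m


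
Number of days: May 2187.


31 days

Month: May (month 5)
May has 31 days


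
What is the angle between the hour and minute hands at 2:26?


83.0°

Hour hand = 2×30 + 26×0.5 = 73.0°
Minute hand = 26×6 = 156°
Difference = |73.0 - 156| = 83.0°


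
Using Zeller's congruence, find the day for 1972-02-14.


Monday

Zeller's congruence:
q=14, m=14, k=71, j=19
h = (14 + ⌊13×15/5⌋ + 71 + ⌊71/4⌋ + ⌊19/4⌋ - 2×19) mod 7
= (14 + 39 + 71 + 17 + 4 - 38) mod 7
= 107 mod 7 = 2
h=2 → Monday


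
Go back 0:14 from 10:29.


10:15

Start: 629 minutes from midnight
Subtract: 14 minutes
Remaining: 629 - 14 = 615
Hours: 10, Minutes: 15


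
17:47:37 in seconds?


64057 seconds

Hours: 17 × 3600 = 61200
Minutes: 47 × 60 = 2820
Seconds: 37
Total = 61200 + 2820 + 37 = 64057


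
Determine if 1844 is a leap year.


Rules: divisible by 4 AND (not by 100 OR by 400)
1844 ÷ 4 = 461 exactly → divisible by 4
1844 ÷ 100 = 18 remainder 44 → not divisible by 100
Divisible by 4 but not by 100 → leap year

Yes


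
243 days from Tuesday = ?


Sunday

Start: Tuesday (index 1)
(1 + 243) mod 7
= 244 mod 7
= 6
Index 6 → Sunday


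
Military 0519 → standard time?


5:19 AM

Hour: 5
5 < 12 → AM


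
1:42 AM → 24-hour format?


01:42

Input: 1:42 AM
AM hour stays: 1


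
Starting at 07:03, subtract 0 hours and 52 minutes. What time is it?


Start: 423 minutes from midnight
Subtract: 52 minutes
Remaining: 423 - 52 = 371
Hours: 6, Minutes: 11

06:11


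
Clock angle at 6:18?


81.0°

Hour hand = 6×30 + 18×0.5 = 189.0°
Minute hand = 18×6 = 108°
Difference = |189.0 - 108| = 81.0°


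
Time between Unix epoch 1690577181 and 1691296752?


Difference = 1691296752 - 1690577181 = 719571 seconds
In hours: 719571 / 3600 ≈ 199.9
In days: 719571 / 86400 ≈ 8.33

719571 seconds (199.9 hours / 8.33 days)


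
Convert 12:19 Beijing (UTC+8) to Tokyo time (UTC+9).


Time difference = UTC+9 - UTC+8 = +1 hours
New hour = (12 + 1) mod 24
= 13 mod 24 = 13
Minutes unchanged → 13:19

13:19


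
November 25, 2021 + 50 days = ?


January 14, 2022

Start: November 25, 2021
Add 50 days
November 25 → December 1: 30 - 25 + 1 = 6 days (50 - 6 = 44 left)
December 1 → January 1: 31 - 1 + 1 = 31 days (44 - 31 = 13 left)
January 1 + 13 = January 14, 2022


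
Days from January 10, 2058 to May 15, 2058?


125 days

From January 10, 2058 to May 15, 2058
Rest of January 2058: 31 - 10 = 21
Full months: February 2058 28, March 31, April 30
Days into May 2058: 15
Total = 21 + 28 + 31 + 30 + 15 = 125 days


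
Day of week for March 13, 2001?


Zeller's congruence:
q=13, m=3, k=1, j=20
h = (13 + ⌊13×4/5⌋ + 1 + ⌊1/4⌋ + ⌊20/4⌋ - 2×20) mod 7
= (13 + 10 + 1 + 0 + 5 - 40) mod 7
= -11 mod 7 = 3
h=3 → Tuesday

Tuesday


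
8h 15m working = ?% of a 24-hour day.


Time: 495 minutes
Day: 1440 minutes
Percentage = (495/1440) × 100 ≈ 34.4%

34.4%


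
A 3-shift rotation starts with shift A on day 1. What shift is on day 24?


Shifts: A, B, C
Start: A (index 0)
Day 24: (0 + 24 - 1) mod 3
= 23 mod 3
= 2
Index 2 → shift C

Shift C


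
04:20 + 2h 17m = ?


Start: 260 minutes from midnight
Add: 137 minutes
Total: 397 minutes
Hours: 397 ÷ 60 = 6 remainder 37

06:37


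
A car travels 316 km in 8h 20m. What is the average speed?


37.9 km/h

Distance: 316 km
Time: 8h 20m = 500 min = 500/60 = 25/3 hours
Speed = 316 ÷ (25/3) = 316 × 3 / 25 = 948/25 ≈ 37.9 km/h


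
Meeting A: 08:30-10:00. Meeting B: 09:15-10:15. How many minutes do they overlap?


45 minutes

Meeting A: 510-600 (in minutes from midnight)
Meeting B: 555-615
Overlap start = max(510, 555) = 555
Overlap end = min(600, 615) = 600
Overlap = max(0, 600 - 555) = 45 min


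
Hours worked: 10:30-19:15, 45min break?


Total time = (19×60+15) - (10×60+30)
= 1155 - 630 = 525 min
Minus break: 525 - 45 = 480 min
= 8h 0m

8h 0m (480 minutes)


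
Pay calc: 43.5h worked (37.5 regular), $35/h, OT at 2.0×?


Regular: 37.5h × $35 = $1312.50
Overtime: 43.5 - 37.5 = 6.0h
OT pay: 6.0h × $35 × 2.0 = $420.00
Total = $1312.50 + $420.00 = $1732.50

$1732.50


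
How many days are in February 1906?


Month: February (month 2)
February: 28 or 29 (leap year)
1906 leap year? No

28 days


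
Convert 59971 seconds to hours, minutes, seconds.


Hours: 59971 ÷ 3600 = 16 remainder 2371
Minutes: 2371 ÷ 60 = 39 remainder 31
Seconds: 31

16h 39m 31s


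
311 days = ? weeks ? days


Weeks: 311 ÷ 7 = 44 remainder 3

44 weeks 3 days


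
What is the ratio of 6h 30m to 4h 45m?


Duration 1: 390 minutes
Duration 2: 285 minutes
Ratio = 390:285
GCD = 15
Simplified = 26:19
As a decimal: 26/19 ≈ 1.37

26:19 (1.37)


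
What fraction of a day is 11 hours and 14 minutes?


Total minutes: 11×60 + 14 = 674
Day = 24×60 = 1440 minutes
Fraction = 674/1440 ≈ 0.4681
As a percentage: 674/1440 × 100 ≈ 46.81%

0.4681 (46.81%)


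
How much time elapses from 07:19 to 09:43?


End time in minutes: 9×60 + 43 = 583
Start time in minutes: 7×60 + 19 = 439
Difference = 583 - 439 = 144 minutes
= 2 hours 24 minutes

2h 24m


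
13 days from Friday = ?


Thursday

Start: Friday (index 4)
(4 + 13) mod 7
= 17 mod 7
= 3
Index 3 → Thursday


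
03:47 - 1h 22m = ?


02:25

Start: 227 minutes from midnight
Subtract: 82 minutes
Remaining: 227 - 82 = 145
Hours: 2, Minutes: 25


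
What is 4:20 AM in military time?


04:20

Input: 4:20 AM
AM hour stays: 4


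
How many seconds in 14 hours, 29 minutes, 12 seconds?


52152 seconds

Hours: 14 × 3600 = 50400
Minutes: 29 × 60 = 1740
Seconds: 12
Total = 50400 + 1740 + 12 = 52152


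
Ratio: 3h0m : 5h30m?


6:11 (0.55)

Duration 1: 180 minutes
Duration 2: 330 minutes
Ratio = 180:330
GCD = 30
Simplified = 6:11
As a decimal: 6/11 ≈ 0.55


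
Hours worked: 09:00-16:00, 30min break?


6h 30m (390 minutes)

Total time = (16×60+0) - (9×60+0)
= 960 - 540 = 420 min
Minus break: 420 - 30 = 390 min
= 6h 30m


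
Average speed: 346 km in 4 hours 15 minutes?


81.4 km/h

Distance: 346 km
Time: 4h 15m = 255 min = 255/60 = 17/4 hours
Speed = 346 ÷ (17/4) = 346 × 4 / 17 = 1384/17 ≈ 81.4 km/h


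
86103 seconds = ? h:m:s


Hours: 86103 ÷ 3600 = 23 remainder 3303
Minutes: 3303 ÷ 60 = 55 remainder 3
Seconds: 3

23h 55m 3s


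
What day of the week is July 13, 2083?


Zeller's congruence:
q=13, m=7, k=83, j=20
h = (13 + ⌊13×8/5⌋ + 83 + ⌊83/4⌋ + ⌊20/4⌋ - 2×20) mod 7
= (13 + 20 + 83 + 20 + 5 - 40) mod 7
= 101 mod 7 = 3
h=3 → Tuesday

Tuesday


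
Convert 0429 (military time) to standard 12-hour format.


4:29 AM

Hour: 4
4 < 12 → AM


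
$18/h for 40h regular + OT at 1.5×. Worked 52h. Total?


$1044.00

Regular: 40h × $18 = $720.00
Overtime: 52 - 40 = 12h
OT pay: 12h × $18 × 1.5 = $324.00
Total = $720.00 + $324.00 = $1044.00


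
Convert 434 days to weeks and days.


Weeks: 434 ÷ 7 = 62 remainder 0

62 weeks 0 days


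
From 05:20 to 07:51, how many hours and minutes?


End time in minutes: 7×60 + 51 = 471
Start time in minutes: 5×60 + 20 = 320
Difference = 471 - 320 = 151 minutes
= 2 hours 31 minutes

2h 31m


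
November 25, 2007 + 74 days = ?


February 7, 2008

Start: November 25, 2007
Add 74 days
November 25 → December 1: 30 - 25 + 1 = 6 days (74 - 6 = 68 left)
December 1 → January 1: 31 - 1 + 1 = 31 days (68 - 31 = 37 left)
January 1 → February 1: 31 - 1 + 1 = 31 days (37 - 31 = 6 left)
February 1 + 6 = February 7, 2008


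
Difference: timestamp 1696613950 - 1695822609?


Difference = 1696613950 - 1695822609 = 791341 seconds
In hours: 791341 / 3600 ≈ 219.8
In days: 791341 / 86400 ≈ 9.16

791341 seconds (219.8 hours / 9.16 days)


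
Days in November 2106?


Month: November (month 11)
November has 30 days

30 days


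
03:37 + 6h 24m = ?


Start: 217 minutes from midnight
Add: 384 minutes
Total: 601 minutes
Hours: 601 ÷ 60 = 10 remainder 1

10:01


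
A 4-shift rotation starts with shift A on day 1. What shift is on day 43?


Shifts: A, B, C, D
Start: A (index 0)
Day 43: (0 + 43 - 1) mod 4
= 42 mod 4
= 2
Index 2 → shift C

Shift C


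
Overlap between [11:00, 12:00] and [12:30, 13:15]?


0 minutes

Meeting A: 660-720 (in minutes from midnight)
Meeting B: 750-795
Overlap start = max(660, 750) = 750
Overlap end = min(720, 795) = 720
Overlap = max(0, 720 - 750) = 0 min


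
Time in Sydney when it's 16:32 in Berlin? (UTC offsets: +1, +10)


01:32 (next day)

Time difference = UTC+10 - UTC+1 = +9 hours
New hour = (16 + 9) mod 24
= 25 mod 24 = 1
Minutes unchanged → 01:32; 25 ≥ 24 → next day


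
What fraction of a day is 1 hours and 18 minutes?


0.0542 (5.42%)

Total minutes: 1×60 + 18 = 78
Day = 24×60 = 1440 minutes
Fraction = 78/1440 ≈ 0.0542
As a percentage: 78/1440 × 100 ≈ 5.42%
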